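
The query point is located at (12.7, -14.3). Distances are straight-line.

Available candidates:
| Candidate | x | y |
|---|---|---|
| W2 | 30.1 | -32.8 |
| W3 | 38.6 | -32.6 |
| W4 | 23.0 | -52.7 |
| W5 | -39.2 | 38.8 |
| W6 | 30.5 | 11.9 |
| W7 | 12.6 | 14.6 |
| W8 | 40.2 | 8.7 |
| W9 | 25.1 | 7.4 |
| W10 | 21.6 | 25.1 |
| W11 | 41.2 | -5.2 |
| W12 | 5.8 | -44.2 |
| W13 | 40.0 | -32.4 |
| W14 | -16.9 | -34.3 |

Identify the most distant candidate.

Distances from (12.7, -14.3):
W2: 25.40
W3: 31.71
W4: 39.76
W5: 74.25
W6: 31.67
W7: 28.90
W8: 35.85
W9: 24.99
W10: 40.39
W11: 29.92
W12: 30.69
W13: 32.76
W14: 35.72
Maximum: W5 at 74.25.

W5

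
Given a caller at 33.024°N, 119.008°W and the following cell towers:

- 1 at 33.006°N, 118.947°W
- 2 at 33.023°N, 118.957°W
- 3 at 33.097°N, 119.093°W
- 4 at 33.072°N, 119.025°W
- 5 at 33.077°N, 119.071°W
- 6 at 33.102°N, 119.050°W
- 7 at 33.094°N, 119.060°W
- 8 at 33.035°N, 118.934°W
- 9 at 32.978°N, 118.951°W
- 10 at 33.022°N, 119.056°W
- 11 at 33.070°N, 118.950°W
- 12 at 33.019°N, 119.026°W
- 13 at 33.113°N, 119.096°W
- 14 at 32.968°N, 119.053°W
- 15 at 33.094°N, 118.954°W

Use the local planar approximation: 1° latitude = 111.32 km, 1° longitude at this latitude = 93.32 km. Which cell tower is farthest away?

13

Distances from 33.024°N, 119.008°W:
1: √((-0.018·111.32)² + (0.061·93.32)²) = √(4.01505 + 32.40478) = 6.035 km
2: √((-0.001·111.32)² + (0.051·93.32)²) = √(0.01239 + 22.65113) = 4.761 km
3: √((0.073·111.32)² + (-0.085·93.32)²) = √(66.03773 + 62.91980) = 11.356 km
4: √((0.048·111.32)² + (-0.017·93.32)²) = √(28.55150 + 2.51679) = 5.574 km
5: √((0.053·111.32)² + (-0.063·93.32)²) = √(34.80953 + 34.56452) = 8.329 km
6: √((0.078·111.32)² + (-0.042·93.32)²) = √(75.39379 + 15.36201) = 9.527 km
7: √((0.070·111.32)² + (-0.052·93.32)²) = √(60.72150 + 23.54811) = 9.180 km
8: √((0.011·111.32)² + (0.074·93.32)²) = √(1.49945 + 47.68842) = 7.013 km
9: √((-0.046·111.32)² + (0.057·93.32)²) = √(26.22177 + 28.29431) = 7.384 km
10: √((-0.002·111.32)² + (-0.048·93.32)²) = √(0.04957 + 20.06467) = 4.485 km
11: √((0.046·111.32)² + (0.058·93.32)²) = √(26.22177 + 29.29581) = 7.451 km
12: √((-0.005·111.32)² + (-0.018·93.32)²) = √(0.30980 + 2.82159) = 1.770 km
13: √((0.089·111.32)² + (-0.088·93.32)²) = √(98.15816 + 67.43957) = 12.868 km
14: √((-0.056·111.32)² + (-0.045·93.32)²) = √(38.86176 + 17.63496) = 7.516 km
15: √((0.070·111.32)² + (0.054·93.32)²) = √(60.72150 + 25.39434) = 9.280 km
Maximum: 13 at 12.868 km.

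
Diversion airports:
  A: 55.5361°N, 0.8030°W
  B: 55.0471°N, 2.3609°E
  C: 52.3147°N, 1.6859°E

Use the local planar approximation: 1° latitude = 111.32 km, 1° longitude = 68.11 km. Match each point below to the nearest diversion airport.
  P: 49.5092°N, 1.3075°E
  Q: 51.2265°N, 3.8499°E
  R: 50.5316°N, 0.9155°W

P→C; Q→C; R→C

P at 49.5092°N, 1.3075°E:
  A: 686.1408 km
  B: 620.6400 km
  C: 313.3699 km
  → nearest: C (313.3699 km)
Q at 51.2265°N, 3.8499°E:
  A: 574.9663 km
  B: 437.2334 km
  C: 190.7835 km
  → nearest: C (190.7835 km)
R at 50.5316°N, 0.9155°W:
  A: 557.1536 km
  B: 549.9736 km
  C: 266.0702 km
  → nearest: C (266.0702 km)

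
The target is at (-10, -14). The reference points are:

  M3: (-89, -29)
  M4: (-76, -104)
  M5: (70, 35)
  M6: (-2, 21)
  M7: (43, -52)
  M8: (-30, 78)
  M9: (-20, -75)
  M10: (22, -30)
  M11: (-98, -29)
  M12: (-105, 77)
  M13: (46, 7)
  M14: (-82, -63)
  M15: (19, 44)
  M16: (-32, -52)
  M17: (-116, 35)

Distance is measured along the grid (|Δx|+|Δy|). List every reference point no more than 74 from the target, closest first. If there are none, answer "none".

M6, M10, M16, M9

Distances from (-10, -14):
M3: |-79| + |-15| = 79 + 15 = 94
M4: |-66| + |-90| = 66 + 90 = 156
M5: |80| + |49| = 80 + 49 = 129
M6: |8| + |35| = 8 + 35 = 43
M7: |53| + |-38| = 53 + 38 = 91
M8: |-20| + |92| = 20 + 92 = 112
M9: |-10| + |-61| = 10 + 61 = 71
M10: |32| + |-16| = 32 + 16 = 48
M11: |-88| + |-15| = 88 + 15 = 103
M12: |-95| + |91| = 95 + 91 = 186
M13: |56| + |21| = 56 + 21 = 77
M14: |-72| + |-49| = 72 + 49 = 121
M15: |29| + |58| = 29 + 58 = 87
M16: |-22| + |-38| = 22 + 38 = 60
M17: |-106| + |49| = 106 + 49 = 155
Threshold 74: M6 (43), M10 (48), M16 (60), M9 (71) are within range.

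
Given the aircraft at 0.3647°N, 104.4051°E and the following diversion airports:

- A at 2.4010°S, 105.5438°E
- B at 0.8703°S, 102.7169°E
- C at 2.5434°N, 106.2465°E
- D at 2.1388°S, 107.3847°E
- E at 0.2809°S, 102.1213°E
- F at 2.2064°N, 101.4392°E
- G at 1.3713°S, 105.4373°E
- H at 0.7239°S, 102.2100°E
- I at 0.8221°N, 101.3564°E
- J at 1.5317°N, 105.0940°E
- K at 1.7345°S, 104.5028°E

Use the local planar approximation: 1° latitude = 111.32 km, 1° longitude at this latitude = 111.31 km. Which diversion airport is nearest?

J

Distances from 0.3647°N, 104.4051°E:
A: 332.9473 km
B: 232.8354 km
C: 317.5427 km
D: 433.2041 km
E: 264.1735 km
F: 388.6143 km
G: 224.8262 km
H: 272.7374 km
I: 343.1495 km
J: 150.8535 km
K: 233.9359 km
Minimum: J at 150.8535 km.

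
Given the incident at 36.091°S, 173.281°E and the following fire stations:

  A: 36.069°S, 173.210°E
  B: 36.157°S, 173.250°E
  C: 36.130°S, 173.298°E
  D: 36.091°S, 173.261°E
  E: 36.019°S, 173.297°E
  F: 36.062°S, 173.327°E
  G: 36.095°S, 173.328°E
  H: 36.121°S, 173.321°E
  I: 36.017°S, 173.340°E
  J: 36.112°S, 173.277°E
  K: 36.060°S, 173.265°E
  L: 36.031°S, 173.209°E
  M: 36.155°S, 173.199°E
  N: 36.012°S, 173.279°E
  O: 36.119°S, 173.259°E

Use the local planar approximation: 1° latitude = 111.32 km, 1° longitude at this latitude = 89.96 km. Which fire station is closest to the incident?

Distances from 36.091°S, 173.281°E:
A: √((0.022·111.32)² + (-0.071·89.96)²) = √(5.99780 + 40.79581) = 6.841 km
B: √((-0.066·111.32)² + (-0.031·89.96)²) = √(53.98017 + 7.77718) = 7.859 km
C: √((-0.039·111.32)² + (0.017·89.96)²) = √(18.84845 + 2.33882) = 4.603 km
D: √((0.000·111.32)² + (-0.020·89.96)²) = √(0.00000 + 3.23712) = 1.799 km
E: √((0.072·111.32)² + (0.016·89.96)²) = √(64.24087 + 2.07176) = 8.143 km
F: √((0.029·111.32)² + (0.046·89.96)²) = √(10.42179 + 17.12437) = 5.248 km
G: √((-0.004·111.32)² + (0.047·89.96)²) = √(0.19827 + 17.87700) = 4.252 km
H: √((-0.030·111.32)² + (0.040·89.96)²) = √(11.15293 + 12.94848) = 4.909 km
I: √((0.074·111.32)² + (0.059·89.96)²) = √(67.85937 + 28.17104) = 9.800 km
J: √((-0.021·111.32)² + (-0.004·89.96)²) = √(5.46493 + 0.12948) = 2.365 km
K: √((0.031·111.32)² + (-0.016·89.96)²) = √(11.90885 + 2.07176) = 3.739 km
L: √((0.060·111.32)² + (-0.072·89.96)²) = √(44.61171 + 41.95308) = 9.304 km
M: √((-0.064·111.32)² + (-0.082·89.96)²) = √(50.75822 + 54.41600) = 10.255 km
N: √((0.079·111.32)² + (-0.002·89.96)²) = √(77.33936 + 0.03237) = 8.796 km
O: √((-0.028·111.32)² + (-0.022·89.96)²) = √(9.71544 + 3.91692) = 3.692 km
Minimum: D at 1.799 km.

D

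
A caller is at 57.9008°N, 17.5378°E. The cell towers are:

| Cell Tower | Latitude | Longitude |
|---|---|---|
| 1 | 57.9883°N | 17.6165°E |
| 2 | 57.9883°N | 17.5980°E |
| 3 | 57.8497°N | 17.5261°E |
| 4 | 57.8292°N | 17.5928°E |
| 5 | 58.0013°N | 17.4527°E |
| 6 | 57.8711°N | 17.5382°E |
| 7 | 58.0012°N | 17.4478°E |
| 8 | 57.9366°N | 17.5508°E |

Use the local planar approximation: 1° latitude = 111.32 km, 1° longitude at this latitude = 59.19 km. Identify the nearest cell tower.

6

Distances from 57.9008°N, 17.5378°E:
1: 10.7971 km
2: 10.3718 km
3: 5.7305 km
4: 8.6097 km
5: 12.2693 km
6: 3.3063 km
7: 12.3811 km
8: 4.0589 km
Minimum: 6 at 3.3063 km.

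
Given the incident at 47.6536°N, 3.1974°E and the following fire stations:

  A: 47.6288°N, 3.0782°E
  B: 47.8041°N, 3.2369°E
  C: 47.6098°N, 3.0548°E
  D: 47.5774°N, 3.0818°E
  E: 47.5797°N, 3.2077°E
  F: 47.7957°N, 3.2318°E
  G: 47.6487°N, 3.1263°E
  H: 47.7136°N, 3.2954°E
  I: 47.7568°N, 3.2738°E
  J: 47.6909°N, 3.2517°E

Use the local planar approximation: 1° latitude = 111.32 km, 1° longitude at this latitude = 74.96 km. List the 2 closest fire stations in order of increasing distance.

G, J

Distances from 47.6536°N, 3.1974°E:
A: √((-0.0248·111.32)² + (-0.1192·74.96)²) = √(7.621663 + 79.838371) = 9.3520 km
B: √((0.1505·111.32)² + (0.0395·74.96)²) = √(280.685123 + 8.767047) = 17.0133 km
C: √((-0.0438·111.32)² + (-0.1426·74.96)²) = √(23.773582 + 114.261049) = 11.7488 km
D: √((-0.0762·111.32)² + (-0.1156·74.96)²) = √(71.954231 + 75.088741) = 12.1261 km
E: √((-0.0739·111.32)² + (0.0103·74.96)²) = √(67.676092 + 0.596120) = 8.2627 km
F: √((0.1421·111.32)² + (0.0344·74.96)²) = √(250.227220 + 6.649302) = 16.0274 km
G: √((-0.0049·111.32)² + (-0.0711·74.96)²) = √(0.297535 + 28.405233) = 5.3575 km
H: √((0.0600·111.32)² + (0.0980·74.96)²) = √(44.611713 + 53.964891) = 9.9286 km
I: √((0.1032·111.32)² + (0.0764·74.96)²) = √(131.979291 + 32.797888) = 12.8366 km
J: √((0.0373·111.32)² + (0.0543·74.96)²) = √(17.241064 + 16.567570) = 5.8145 km
Sorted: G (5.3575 km) < J (5.8145 km) < E (8.2627 km) < A (9.3520 km) < …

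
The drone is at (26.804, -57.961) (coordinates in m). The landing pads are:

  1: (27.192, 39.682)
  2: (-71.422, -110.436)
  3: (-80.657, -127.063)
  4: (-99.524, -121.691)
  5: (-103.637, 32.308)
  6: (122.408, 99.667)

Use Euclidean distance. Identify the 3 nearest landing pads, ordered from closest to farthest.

Distances from (26.804, -57.961):
1: √((0.388)² + (97.643)²) = √(0.15054 + 9534.15545) = 97.644 m
2: √((-98.226)² + (-52.475)²) = √(9648.34708 + 2753.62563) = 111.364 m
3: √((-107.461)² + (-69.102)²) = √(11547.86652 + 4775.08640) = 127.761 m
4: √((-126.328)² + (-63.730)²) = √(15958.76358 + 4061.51290) = 141.493 m
5: √((-130.441)² + (90.269)²) = √(17014.85448 + 8148.49236) = 158.630 m
6: √((95.604)² + (157.628)²) = √(9140.12482 + 24846.58638) = 184.355 m
Sorted: 1 (97.644 m) < 2 (111.364 m) < 3 (127.761 m) < 4 (141.493 m) < 5 (158.630 m) < …

1, 2, 3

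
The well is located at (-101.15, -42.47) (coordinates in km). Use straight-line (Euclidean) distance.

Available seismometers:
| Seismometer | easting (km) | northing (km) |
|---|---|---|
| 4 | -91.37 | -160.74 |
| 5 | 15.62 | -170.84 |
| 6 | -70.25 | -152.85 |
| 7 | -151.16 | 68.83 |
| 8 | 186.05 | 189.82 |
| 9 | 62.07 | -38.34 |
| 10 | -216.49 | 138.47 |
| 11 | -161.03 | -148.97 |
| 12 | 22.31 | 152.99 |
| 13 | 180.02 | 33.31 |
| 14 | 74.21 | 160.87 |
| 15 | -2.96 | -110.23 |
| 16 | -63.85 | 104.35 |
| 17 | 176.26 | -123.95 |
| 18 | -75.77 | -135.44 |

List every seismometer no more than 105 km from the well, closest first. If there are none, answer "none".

Distances from (-101.15, -42.47):
4: 118.67 km
5: 173.53 km
6: 114.62 km
7: 122.02 km
8: 369.38 km
9: 163.27 km
10: 214.58 km
11: 122.18 km
12: 231.19 km
13: 291.20 km
14: 268.51 km
15: 119.30 km
16: 151.48 km
17: 289.13 km
18: 96.37 km
Threshold 105 km: 18 (96.37 km) is within range.

18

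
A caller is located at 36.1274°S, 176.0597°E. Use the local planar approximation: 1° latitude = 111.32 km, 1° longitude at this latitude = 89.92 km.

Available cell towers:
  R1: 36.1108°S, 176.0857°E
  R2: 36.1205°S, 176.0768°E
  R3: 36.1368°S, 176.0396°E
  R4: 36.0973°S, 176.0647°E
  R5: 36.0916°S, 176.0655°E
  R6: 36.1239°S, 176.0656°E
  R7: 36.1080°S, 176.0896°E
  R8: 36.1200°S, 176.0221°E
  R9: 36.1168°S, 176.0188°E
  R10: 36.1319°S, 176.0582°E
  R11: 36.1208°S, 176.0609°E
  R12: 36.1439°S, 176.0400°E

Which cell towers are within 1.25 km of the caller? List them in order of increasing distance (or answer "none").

R10, R6, R11

Distances from 36.1274°S, 176.0597°E:
R1: √((0.0166·111.32)² + (0.0260·89.92)²) = √(3.414779 + 5.465870) = 2.9800 km
R2: √((0.0069·111.32)² + (0.0171·89.92)²) = √(0.589990 + 2.364312) = 1.7188 km
R3: √((-0.0094·111.32)² + (-0.0201·89.92)²) = √(1.094970 + 3.266666) = 2.0885 km
R4: √((0.0301·111.32)² + (0.0050·89.92)²) = √(11.227405 + 0.202140) = 3.3808 km
R5: √((0.0358·111.32)² + (0.0058·89.92)²) = √(15.882265 + 0.272000) = 4.0192 km
R6: √((0.0035·111.32)² + (0.0059·89.92)²) = √(0.151804 + 0.281460) = 0.6582 km
R7: √((0.0194·111.32)² + (0.0299·89.92)²) = √(4.663907 + 7.228613) = 3.4486 km
R8: √((0.0074·111.32)² + (-0.0376·89.92)²) = √(0.678594 + 11.431107) = 3.4799 km
R9: √((0.0106·111.32)² + (-0.0409·89.92)²) = √(1.392381 + 13.525683) = 3.8624 km
R10: √((-0.0045·111.32)² + (-0.0015·89.92)²) = √(0.250941 + 0.018193) = 0.5188 km
R11: √((0.0066·111.32)² + (0.0012·89.92)²) = √(0.539802 + 0.011643) = 0.7426 km
R12: √((-0.0165·111.32)² + (-0.0197·89.92)²) = √(3.373761 + 3.137943) = 2.5518 km
Threshold 1.25 km: R10 (0.5188 km), R6 (0.6582 km), R11 (0.7426 km) are within range.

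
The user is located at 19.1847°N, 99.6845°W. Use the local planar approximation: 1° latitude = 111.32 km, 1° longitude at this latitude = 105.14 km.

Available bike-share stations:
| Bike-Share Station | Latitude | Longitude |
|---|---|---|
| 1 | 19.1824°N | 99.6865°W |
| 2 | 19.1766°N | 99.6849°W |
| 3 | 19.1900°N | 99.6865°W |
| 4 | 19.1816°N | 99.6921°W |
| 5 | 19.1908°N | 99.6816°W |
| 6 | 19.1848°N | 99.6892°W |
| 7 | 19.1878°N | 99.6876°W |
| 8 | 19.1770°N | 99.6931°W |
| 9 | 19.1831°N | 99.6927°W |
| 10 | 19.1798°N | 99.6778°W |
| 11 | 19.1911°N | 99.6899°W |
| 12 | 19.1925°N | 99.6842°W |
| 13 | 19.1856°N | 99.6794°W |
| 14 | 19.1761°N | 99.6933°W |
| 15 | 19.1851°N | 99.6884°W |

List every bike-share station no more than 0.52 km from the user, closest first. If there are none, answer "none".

Distances from 19.1847°N, 99.6845°W:
1: 0.3313 km
2: 0.9027 km
3: 0.6263 km
4: 0.8704 km
5: 0.7444 km
6: 0.4943 km
7: 0.4747 km
8: 1.2459 km
9: 0.8804 km
10: 0.8909 km
11: 0.9110 km
12: 0.8689 km
13: 0.5455 km
14: 1.3314 km
15: 0.4125 km
Threshold 0.52 km: 1 (0.3313 km), 15 (0.4125 km), 7 (0.4747 km), 6 (0.4943 km) are within range.

1, 15, 7, 6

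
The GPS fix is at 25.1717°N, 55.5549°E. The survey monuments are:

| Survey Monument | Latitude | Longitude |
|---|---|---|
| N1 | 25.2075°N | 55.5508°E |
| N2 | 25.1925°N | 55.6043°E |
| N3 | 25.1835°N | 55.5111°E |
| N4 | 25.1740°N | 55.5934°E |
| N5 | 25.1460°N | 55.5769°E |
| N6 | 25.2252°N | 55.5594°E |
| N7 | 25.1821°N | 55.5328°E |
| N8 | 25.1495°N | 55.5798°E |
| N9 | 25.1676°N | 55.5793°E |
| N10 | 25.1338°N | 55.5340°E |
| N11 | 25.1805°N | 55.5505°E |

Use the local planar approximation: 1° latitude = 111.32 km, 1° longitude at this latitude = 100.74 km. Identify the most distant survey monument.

Distances from 25.1717°N, 55.5549°E:
N1: 4.0066 km
N2: 5.4888 km
N3: 4.6038 km
N4: 3.8869 km
N5: 3.6189 km
N6: 5.9728 km
N7: 2.5094 km
N8: 3.5213 km
N9: 2.5001 km
N10: 4.7152 km
N11: 1.0752 km
Maximum: N6 at 5.9728 km.

N6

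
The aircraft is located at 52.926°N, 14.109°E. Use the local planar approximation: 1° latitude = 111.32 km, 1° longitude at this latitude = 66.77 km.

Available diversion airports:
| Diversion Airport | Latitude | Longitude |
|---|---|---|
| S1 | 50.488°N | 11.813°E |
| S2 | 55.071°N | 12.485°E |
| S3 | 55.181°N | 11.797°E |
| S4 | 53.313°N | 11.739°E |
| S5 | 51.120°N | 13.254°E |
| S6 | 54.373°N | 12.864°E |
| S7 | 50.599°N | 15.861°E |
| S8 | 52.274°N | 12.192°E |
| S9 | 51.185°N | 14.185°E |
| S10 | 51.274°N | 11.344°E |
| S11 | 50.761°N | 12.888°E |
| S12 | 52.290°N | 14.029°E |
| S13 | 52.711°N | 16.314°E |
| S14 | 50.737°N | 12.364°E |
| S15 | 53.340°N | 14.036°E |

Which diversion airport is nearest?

S15

Distances from 52.926°N, 14.109°E:
S1: 311.703 km
S2: 262.249 km
S3: 294.695 km
S4: 164.004 km
S5: 208.992 km
S6: 181.265 km
S7: 284.231 km
S8: 147.144 km
S9: 193.875 km
S10: 260.583 km
S11: 254.423 km
S12: 71.001 km
S13: 149.161 km
S14: 270.102 km
S15: 46.344 km
Minimum: S15 at 46.344 km.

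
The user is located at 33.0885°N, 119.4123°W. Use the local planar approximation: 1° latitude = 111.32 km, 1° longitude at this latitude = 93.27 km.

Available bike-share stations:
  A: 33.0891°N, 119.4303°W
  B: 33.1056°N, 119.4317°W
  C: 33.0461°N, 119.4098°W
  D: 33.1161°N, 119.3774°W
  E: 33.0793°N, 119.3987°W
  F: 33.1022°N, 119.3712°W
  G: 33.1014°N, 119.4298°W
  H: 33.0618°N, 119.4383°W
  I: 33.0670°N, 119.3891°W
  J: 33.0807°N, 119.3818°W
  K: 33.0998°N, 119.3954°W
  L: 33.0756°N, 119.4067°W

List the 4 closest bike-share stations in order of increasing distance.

Distances from 33.0885°N, 119.4123°W:
A: 1.6802 km
B: 2.6263 km
C: 4.7257 km
D: 4.4761 km
E: 1.6303 km
F: 4.1256 km
G: 2.1740 km
H: 3.8360 km
I: 3.2265 km
J: 2.9743 km
K: 2.0167 km
L: 1.5281 km
Sorted: L (1.5281 km) < E (1.6303 km) < A (1.6802 km) < K (2.0167 km) < G (2.1740 km) < B (2.6263 km) < …

L, E, A, K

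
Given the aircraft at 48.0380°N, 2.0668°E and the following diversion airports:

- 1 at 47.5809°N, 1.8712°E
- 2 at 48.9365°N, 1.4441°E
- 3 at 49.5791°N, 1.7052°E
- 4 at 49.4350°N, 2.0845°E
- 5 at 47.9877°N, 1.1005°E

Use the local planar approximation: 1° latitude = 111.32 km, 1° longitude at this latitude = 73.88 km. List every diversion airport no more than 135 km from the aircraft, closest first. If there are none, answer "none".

1, 5, 2

Distances from 48.0380°N, 2.0668°E:
1: 52.8966 km
2: 110.0939 km
3: 173.6229 km
4: 155.5195 km
5: 71.6095 km
Threshold 135 km: 1 (52.8966 km), 5 (71.6095 km), 2 (110.0939 km) are within range.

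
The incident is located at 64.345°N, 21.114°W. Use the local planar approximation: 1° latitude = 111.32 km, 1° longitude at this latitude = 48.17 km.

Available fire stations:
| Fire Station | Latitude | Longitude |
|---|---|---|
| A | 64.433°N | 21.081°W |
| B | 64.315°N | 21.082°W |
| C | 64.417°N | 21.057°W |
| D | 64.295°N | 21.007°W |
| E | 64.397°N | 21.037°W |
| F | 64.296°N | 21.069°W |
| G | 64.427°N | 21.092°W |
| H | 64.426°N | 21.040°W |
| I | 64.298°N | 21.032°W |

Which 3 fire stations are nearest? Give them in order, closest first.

Distances from 64.345°N, 21.114°W:
A: 9.924 km
B: 3.678 km
C: 8.472 km
D: 7.586 km
E: 6.875 km
F: 5.870 km
G: 9.190 km
H: 9.696 km
I: 6.556 km
Sorted: B (3.678 km) < F (5.870 km) < I (6.556 km) < E (6.875 km) < D (7.586 km) < …

B, F, I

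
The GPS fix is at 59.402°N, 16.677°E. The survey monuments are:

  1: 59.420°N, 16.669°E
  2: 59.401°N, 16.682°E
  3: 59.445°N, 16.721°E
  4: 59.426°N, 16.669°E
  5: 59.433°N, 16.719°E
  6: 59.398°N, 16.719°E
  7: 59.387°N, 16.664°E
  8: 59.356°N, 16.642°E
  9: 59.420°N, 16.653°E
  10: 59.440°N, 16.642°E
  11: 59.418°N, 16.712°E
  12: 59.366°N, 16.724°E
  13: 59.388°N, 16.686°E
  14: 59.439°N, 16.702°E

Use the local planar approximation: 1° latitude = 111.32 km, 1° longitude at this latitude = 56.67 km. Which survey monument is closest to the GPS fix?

2

Distances from 59.402°N, 16.677°E:
1: 2.054 km
2: 0.304 km
3: 5.397 km
4: 2.710 km
5: 4.192 km
6: 2.421 km
7: 1.825 km
8: 5.491 km
9: 2.422 km
10: 4.672 km
11: 2.666 km
12: 4.812 km
13: 1.640 km
14: 4.356 km
Minimum: 2 at 0.304 km.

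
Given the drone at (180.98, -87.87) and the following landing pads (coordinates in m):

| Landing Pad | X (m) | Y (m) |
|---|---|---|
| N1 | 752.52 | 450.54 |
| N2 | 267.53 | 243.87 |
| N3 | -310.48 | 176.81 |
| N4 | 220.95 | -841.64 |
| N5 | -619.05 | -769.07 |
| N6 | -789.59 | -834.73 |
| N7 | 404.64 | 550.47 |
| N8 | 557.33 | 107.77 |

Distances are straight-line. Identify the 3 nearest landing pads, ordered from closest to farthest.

Distances from (180.98, -87.87):
N1: √((571.54)² + (538.41)²) = √(326657.9716 + 289885.3281) = 785.20 m
N2: √((86.55)² + (331.74)²) = √(7490.9025 + 110051.4276) = 342.84 m
N3: √((-491.46)² + (264.68)²) = √(241532.9316 + 70055.5024) = 558.20 m
N4: √((39.97)² + (-753.77)²) = √(1597.6009 + 568169.2129) = 754.83 m
N5: √((-800.03)² + (-681.20)²) = √(640048.0009 + 464033.4400) = 1050.75 m
N6: √((-970.57)² + (-746.86)²) = √(942006.1249 + 557799.8596) = 1224.67 m
N7: √((223.66)² + (638.34)²) = √(50023.7956 + 407477.9556) = 676.39 m
N8: √((376.35)² + (195.64)²) = √(141639.3225 + 38275.0096) = 424.16 m
Sorted: N2 (342.84 m) < N8 (424.16 m) < N3 (558.20 m) < N7 (676.39 m) < N4 (754.83 m) < …

N2, N8, N3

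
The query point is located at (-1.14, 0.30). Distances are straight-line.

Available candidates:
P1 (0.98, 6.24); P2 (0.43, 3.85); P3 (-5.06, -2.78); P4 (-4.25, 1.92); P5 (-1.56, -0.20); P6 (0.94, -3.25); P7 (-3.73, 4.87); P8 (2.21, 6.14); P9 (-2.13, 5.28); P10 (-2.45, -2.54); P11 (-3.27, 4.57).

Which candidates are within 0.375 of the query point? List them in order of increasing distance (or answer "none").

none

Distances from (-1.14, 0.30):
P1: 6.31
P2: 3.88
P3: 4.99
P4: 3.51
P5: 0.65
P6: 4.11
P7: 5.25
P8: 6.73
P9: 5.08
P10: 3.13
P11: 4.77
Threshold 0.375: none within range.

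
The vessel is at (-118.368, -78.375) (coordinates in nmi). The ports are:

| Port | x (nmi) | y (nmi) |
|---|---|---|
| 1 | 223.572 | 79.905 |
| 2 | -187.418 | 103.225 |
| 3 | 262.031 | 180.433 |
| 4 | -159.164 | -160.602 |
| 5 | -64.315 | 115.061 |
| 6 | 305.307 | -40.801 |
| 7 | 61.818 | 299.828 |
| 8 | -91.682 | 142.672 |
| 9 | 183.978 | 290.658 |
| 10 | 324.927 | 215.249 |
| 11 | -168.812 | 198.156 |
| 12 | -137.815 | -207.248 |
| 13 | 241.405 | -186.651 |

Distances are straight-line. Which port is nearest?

Distances from (-118.368, -78.375):
1: √((341.940)² + (158.280)²) = √(116922.96360 + 25052.55840) = 376.796 nmi
2: √((-69.050)² + (181.600)²) = √(4767.90250 + 32978.56000) = 194.284 nmi
3: √((380.399)² + (258.808)²) = √(144703.39920 + 66981.58086) = 460.092 nmi
4: √((-40.796)² + (-82.227)²) = √(1664.31362 + 6761.27953) = 91.791 nmi
5: √((54.053)² + (193.436)²) = √(2921.72681 + 37417.48610) = 200.846 nmi
6: √((423.675)² + (37.574)²) = √(179500.50563 + 1411.80548) = 425.338 nmi
7: √((180.186)² + (378.203)²) = √(32466.99460 + 143037.50921) = 418.933 nmi
8: √((26.686)² + (221.047)²) = √(712.14260 + 48861.77621) = 222.652 nmi
9: √((302.346)² + (369.033)²) = √(91413.10372 + 136185.35509) = 477.073 nmi
10: √((443.295)² + (293.624)²) = √(196510.45703 + 86215.05338) = 531.719 nmi
11: √((-50.444)² + (276.531)²) = √(2544.59714 + 76469.39396) = 281.094 nmi
12: √((-19.447)² + (-128.873)²) = √(378.18581 + 16608.25013) = 130.332 nmi
13: √((359.773)² + (-108.276)²) = √(129436.61153 + 11723.69218) = 375.713 nmi
Minimum: 4 at 91.791 nmi.

4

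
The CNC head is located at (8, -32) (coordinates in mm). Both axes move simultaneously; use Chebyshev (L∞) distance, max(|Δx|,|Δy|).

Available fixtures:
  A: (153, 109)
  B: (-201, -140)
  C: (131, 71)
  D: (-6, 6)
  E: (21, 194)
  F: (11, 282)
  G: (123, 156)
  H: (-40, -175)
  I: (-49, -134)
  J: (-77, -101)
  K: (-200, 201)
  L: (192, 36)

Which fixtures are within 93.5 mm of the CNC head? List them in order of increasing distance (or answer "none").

D, J

Distances from (8, -32):
A: 145 mm
B: 209 mm
C: 123 mm
D: 38 mm
E: 226 mm
F: 314 mm
G: 188 mm
H: 143 mm
I: 102 mm
J: 85 mm
K: 233 mm
L: 184 mm
Threshold 93.5 mm: D (38 mm), J (85 mm) are within range.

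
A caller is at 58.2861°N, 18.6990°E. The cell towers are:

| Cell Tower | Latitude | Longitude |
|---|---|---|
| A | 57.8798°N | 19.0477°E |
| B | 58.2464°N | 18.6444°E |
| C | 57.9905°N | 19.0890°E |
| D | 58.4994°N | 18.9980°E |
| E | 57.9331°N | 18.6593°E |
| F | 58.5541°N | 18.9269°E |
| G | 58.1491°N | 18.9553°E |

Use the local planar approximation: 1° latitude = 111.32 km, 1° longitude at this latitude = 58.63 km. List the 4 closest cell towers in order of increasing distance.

B, G, D, F

Distances from 58.2861°N, 18.6990°E:
A: 49.6353 km
B: 5.4570 km
C: 40.0707 km
D: 29.5147 km
E: 39.3648 km
F: 32.6893 km
G: 21.4102 km
Sorted: B (5.4570 km) < G (21.4102 km) < D (29.5147 km) < F (32.6893 km) < E (39.3648 km) < C (40.0707 km) < …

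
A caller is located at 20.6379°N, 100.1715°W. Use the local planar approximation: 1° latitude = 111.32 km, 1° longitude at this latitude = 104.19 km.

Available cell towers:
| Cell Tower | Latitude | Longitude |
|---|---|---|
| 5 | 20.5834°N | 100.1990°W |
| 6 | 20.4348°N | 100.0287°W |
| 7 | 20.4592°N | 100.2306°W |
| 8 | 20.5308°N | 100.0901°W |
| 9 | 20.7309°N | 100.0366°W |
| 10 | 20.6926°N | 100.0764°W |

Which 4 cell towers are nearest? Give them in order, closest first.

5, 10, 8, 9

Distances from 20.6379°N, 100.1715°W:
5: 6.7095 km
6: 27.0654 km
7: 20.8241 km
8: 14.6312 km
9: 17.4565 km
10: 11.6300 km
Sorted: 5 (6.7095 km) < 10 (11.6300 km) < 8 (14.6312 km) < 9 (17.4565 km) < 7 (20.8241 km) < 6 (27.0654 km)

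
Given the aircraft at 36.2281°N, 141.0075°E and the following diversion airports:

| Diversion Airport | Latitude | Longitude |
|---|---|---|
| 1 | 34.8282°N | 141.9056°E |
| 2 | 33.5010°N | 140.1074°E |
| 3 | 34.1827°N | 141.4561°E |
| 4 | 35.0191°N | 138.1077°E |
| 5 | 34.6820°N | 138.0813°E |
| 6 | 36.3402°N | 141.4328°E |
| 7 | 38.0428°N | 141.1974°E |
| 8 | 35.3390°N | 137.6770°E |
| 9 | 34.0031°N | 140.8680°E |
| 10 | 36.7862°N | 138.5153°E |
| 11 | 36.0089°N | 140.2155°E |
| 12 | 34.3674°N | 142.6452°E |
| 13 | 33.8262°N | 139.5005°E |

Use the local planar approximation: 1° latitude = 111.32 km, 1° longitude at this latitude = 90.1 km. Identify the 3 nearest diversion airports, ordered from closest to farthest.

6, 11, 1

Distances from 36.2281°N, 141.0075°E:
1: 175.5932 km
2: 314.2266 km
3: 231.2536 km
4: 293.8986 km
5: 314.8557 km
6: 40.3003 km
7: 202.7357 km
8: 315.9791 km
9: 248.0057 km
10: 232.9835 km
11: 75.4159 km
12: 254.3170 km
13: 299.8803 km
Sorted: 6 (40.3003 km) < 11 (75.4159 km) < 1 (175.5932 km) < 7 (202.7357 km) < 3 (231.2536 km) < …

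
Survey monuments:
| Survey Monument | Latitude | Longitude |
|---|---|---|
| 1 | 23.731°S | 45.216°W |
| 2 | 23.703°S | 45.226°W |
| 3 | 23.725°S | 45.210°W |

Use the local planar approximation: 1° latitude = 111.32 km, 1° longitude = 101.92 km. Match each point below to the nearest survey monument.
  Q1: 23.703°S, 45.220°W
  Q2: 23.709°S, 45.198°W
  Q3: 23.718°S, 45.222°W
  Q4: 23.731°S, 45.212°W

Q1 at 23.703°S, 45.220°W:
  1: √((-0.028·111.32)² + (0.004·101.92)²) = √(9.71544 + 0.16620) = 3.144 km
  2: √((0.000·111.32)² + (-0.006·101.92)²) = √(0.00000 + 0.37396) = 0.612 km
  3: √((-0.022·111.32)² + (0.010·101.92)²) = √(5.99780 + 1.03877) = 2.653 km
  → nearest: 2 (0.612 km)
Q2 at 23.709°S, 45.198°W:
  1: √((-0.022·111.32)² + (-0.018·101.92)²) = √(5.99780 + 3.36561) = 3.060 km
  2: √((0.006·111.32)² + (-0.028·101.92)²) = √(0.44612 + 8.14395) = 2.931 km
  3: √((-0.016·111.32)² + (-0.012·101.92)²) = √(3.17239 + 1.49583) = 2.161 km
  → nearest: 3 (2.161 km)
Q3 at 23.718°S, 45.222°W:
  1: √((-0.013·111.32)² + (0.006·101.92)²) = √(2.09427 + 0.37396) = 1.571 km
  2: √((0.015·111.32)² + (-0.004·101.92)²) = √(2.78823 + 0.16620) = 1.719 km
  3: √((-0.007·111.32)² + (0.012·101.92)²) = √(0.60721 + 1.49583) = 1.450 km
  → nearest: 3 (1.450 km)
Q4 at 23.731°S, 45.212°W:
  1: √((0.000·111.32)² + (-0.004·101.92)²) = √(0.00000 + 0.16620) = 0.408 km
  2: √((0.028·111.32)² + (-0.014·101.92)²) = √(9.71544 + 2.03599) = 3.428 km
  3: √((0.006·111.32)² + (0.002·101.92)²) = √(0.44612 + 0.04155) = 0.698 km
  → nearest: 1 (0.408 km)

Q1→2; Q2→3; Q3→3; Q4→1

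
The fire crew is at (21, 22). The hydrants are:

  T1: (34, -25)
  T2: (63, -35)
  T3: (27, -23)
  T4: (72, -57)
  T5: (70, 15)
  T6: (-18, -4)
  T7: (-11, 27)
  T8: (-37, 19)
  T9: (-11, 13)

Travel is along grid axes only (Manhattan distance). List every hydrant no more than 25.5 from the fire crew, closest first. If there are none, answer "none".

Distances from (21, 22):
T1: |13| + |-47| = 13 + 47 = 60
T2: |42| + |-57| = 42 + 57 = 99
T3: |6| + |-45| = 6 + 45 = 51
T4: |51| + |-79| = 51 + 79 = 130
T5: |49| + |-7| = 49 + 7 = 56
T6: |-39| + |-26| = 39 + 26 = 65
T7: |-32| + |5| = 32 + 5 = 37
T8: |-58| + |-3| = 58 + 3 = 61
T9: |-32| + |-9| = 32 + 9 = 41
Threshold 25.5: none within range.

none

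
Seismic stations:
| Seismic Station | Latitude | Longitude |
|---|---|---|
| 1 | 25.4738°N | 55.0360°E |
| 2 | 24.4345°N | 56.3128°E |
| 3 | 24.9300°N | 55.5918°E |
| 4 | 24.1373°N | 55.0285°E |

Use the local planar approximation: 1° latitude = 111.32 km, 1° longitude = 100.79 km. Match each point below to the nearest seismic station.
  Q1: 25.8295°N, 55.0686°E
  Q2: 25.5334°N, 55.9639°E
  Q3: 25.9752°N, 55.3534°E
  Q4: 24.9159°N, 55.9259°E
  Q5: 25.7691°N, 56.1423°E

Q1→1; Q2→3; Q3→1; Q4→3; Q5→3

Q1 at 25.8295°N, 55.0686°E:
  1: 39.7326 km
  2: 199.6029 km
  3: 113.1693 km
  4: 188.4191 km
  → nearest: 1 (39.7326 km)
Q2 at 25.5334°N, 55.9639°E:
  1: 93.7581 km
  2: 127.2837 km
  3: 76.9313 km
  4: 181.7746 km
  → nearest: 3 (76.9313 km)
Q3 at 25.9752°N, 55.3534°E:
  1: 64.3336 km
  2: 196.8919 km
  3: 118.8069 km
  4: 207.1991 km
  → nearest: 1 (64.3336 km)
Q4 at 24.9159°N, 55.9259°E:
  1: 109.0959 km
  2: 66.2759 km
  3: 33.7105 km
  4: 125.2731 km
  → nearest: 3 (33.7105 km)
Q5 at 25.7691°N, 56.1423°E:
  1: 116.2487 km
  2: 149.5582 km
  3: 108.6450 km
  4: 213.5409 km
  → nearest: 3 (108.6450 km)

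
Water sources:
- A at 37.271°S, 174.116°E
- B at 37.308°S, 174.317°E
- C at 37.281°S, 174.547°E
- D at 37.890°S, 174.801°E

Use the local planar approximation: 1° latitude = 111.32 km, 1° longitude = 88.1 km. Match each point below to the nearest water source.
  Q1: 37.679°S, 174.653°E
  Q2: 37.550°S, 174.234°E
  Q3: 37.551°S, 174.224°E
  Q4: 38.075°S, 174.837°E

Q1→D; Q2→B; Q3→B; Q4→D

Q1 at 37.679°S, 174.653°E:
  A: √((0.408·111.32)² + (-0.537·88.1)²) = √(2062.84559 + 2238.20771) = 65.582 km
  B: √((0.371·111.32)² + (-0.336·88.1)²) = √(1705.66687 + 876.25472) = 50.813 km
  C: √((0.398·111.32)² + (-0.106·88.1)²) = √(1962.96492 + 87.20945) = 45.279 km
  D: √((-0.211·111.32)² + (0.148·88.1)²) = √(551.71057 + 170.01031) = 26.865 km
  → nearest: D (26.865 km)
Q2 at 37.550°S, 174.234°E:
  A: √((0.279·111.32)² + (-0.118·88.1)²) = √(964.61676 + 108.07266) = 32.752 km
  B: √((0.242·111.32)² + (0.083·88.1)²) = √(725.73343 + 53.46973) = 27.914 km
  C: √((0.269·111.32)² + (0.313·88.1)²) = √(896.70782 + 760.39717) = 40.708 km
  D: √((-0.340·111.32)² + (0.567·88.1)²) = √(1432.53166 + 2495.27224) = 62.672 km
  → nearest: B (27.914 km)
Q3 at 37.551°S, 174.224°E:
  A: √((0.280·111.32)² + (-0.108·88.1)²) = √(971.54396 + 90.53142) = 32.589 km
  B: √((0.243·111.32)² + (0.093·88.1)²) = √(731.74362 + 67.13016) = 28.264 km
  C: √((0.270·111.32)² + (0.323·88.1)²) = √(903.38718 + 809.76101) = 41.390 km
  D: √((-0.339·111.32)² + (0.577·88.1)²) = √(1424.11740 + 2584.06506) = 63.310 km
  → nearest: B (28.264 km)
Q4 at 38.075°S, 174.837°E:
  A: √((0.804·111.32)² + (-0.721·88.1)²) = √(8010.47912 + 4034.80310) = 109.751 km
  B: √((0.767·111.32)² + (-0.520·88.1)²) = √(7290.16106 + 2098.73934) = 96.896 km
  C: √((0.794·111.32)² + (-0.290·88.1)²) = √(7812.45269 + 652.75140) = 92.007 km
  D: √((0.185·111.32)² + (-0.036·88.1)²) = √(424.12107 + 10.05905) = 20.837 km
  → nearest: D (20.837 km)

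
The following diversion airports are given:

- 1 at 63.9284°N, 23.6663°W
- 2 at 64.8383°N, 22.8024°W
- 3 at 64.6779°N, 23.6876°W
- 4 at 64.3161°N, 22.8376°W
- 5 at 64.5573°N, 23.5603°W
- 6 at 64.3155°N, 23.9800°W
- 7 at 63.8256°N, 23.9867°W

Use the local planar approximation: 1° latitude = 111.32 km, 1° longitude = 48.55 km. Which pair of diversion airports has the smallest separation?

Pairwise distances:
3–5: 14.7795 km
1–7: 19.3114 km
5–6: 33.7599 km
3–6: 42.7672 km
4–5: 44.1820 km
1–6: 45.7042 km
2–3: 46.5382 km
2–5: 48.2954 km
6–7: 54.5366 km
4–6: 55.4636 km
3–4: 57.6639 km
2–4: 58.1564 km
1–4: 59.0034 km
1–5: 70.1980 km
4–7: 78.0629 km
2–6: 81.5825 km
1–3: 83.4407 km
5–7: 84.0424 km
3–7: 95.9829 km
1–2: 109.6305 km
2–7: 126.5500 km
Closest pair: 3–5 at 14.7795 km.

3 and 5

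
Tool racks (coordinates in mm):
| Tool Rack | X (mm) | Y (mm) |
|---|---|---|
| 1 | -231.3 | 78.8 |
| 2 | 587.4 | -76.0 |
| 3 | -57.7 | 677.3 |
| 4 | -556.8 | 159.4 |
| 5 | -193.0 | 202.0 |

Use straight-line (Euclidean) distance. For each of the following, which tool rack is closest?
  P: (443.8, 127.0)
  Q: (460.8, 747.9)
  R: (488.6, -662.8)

P→2; Q→3; R→2

P at (443.8, 127.0):
  1: 676.8 mm
  2: 248.7 mm
  3: 744.5 mm
  4: 1001.1 mm
  5: 641.2 mm
  → nearest: 2 (248.7 mm)
Q at (460.8, 747.9):
  1: 962.7 mm
  2: 833.6 mm
  3: 523.3 mm
  4: 1175.5 mm
  5: 851.7 mm
  → nearest: 3 (523.3 mm)
R at (488.6, -662.8):
  1: 1033.6 mm
  2: 595.1 mm
  3: 1447.2 mm
  4: 1330.0 mm
  5: 1101.1 mm
  → nearest: 2 (595.1 mm)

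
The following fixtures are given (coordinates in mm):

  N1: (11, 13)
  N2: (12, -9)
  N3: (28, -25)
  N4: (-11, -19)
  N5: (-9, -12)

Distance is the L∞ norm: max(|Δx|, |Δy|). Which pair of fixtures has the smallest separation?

Pairwise distances:
N1–N2: 22 mm
N1–N3: 38 mm
N1–N4: 32 mm
N1–N5: 25 mm
N2–N3: 16 mm
N2–N4: 23 mm
N2–N5: 21 mm
N3–N4: 39 mm
N3–N5: 37 mm
N4–N5: 7 mm
Closest pair: N4–N5 at 7 mm.

N4 and N5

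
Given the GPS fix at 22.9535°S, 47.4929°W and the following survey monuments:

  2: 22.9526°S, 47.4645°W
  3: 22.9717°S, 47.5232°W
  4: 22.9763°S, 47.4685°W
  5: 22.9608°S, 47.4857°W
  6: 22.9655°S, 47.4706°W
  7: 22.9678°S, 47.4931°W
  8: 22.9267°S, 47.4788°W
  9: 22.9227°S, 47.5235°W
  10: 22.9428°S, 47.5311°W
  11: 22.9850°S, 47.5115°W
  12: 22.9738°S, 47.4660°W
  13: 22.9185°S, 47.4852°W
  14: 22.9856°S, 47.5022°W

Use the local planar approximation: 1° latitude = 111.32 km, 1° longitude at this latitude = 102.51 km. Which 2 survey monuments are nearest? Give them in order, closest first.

5, 7

Distances from 22.9535°S, 47.4929°W:
2: 2.9130 km
3: 3.7084 km
4: 3.5634 km
5: 1.0978 km
6: 2.6477 km
7: 1.5920 km
8: 3.3151 km
9: 4.6471 km
10: 4.0930 km
11: 3.9914 km
12: 3.5652 km
13: 3.9754 km
14: 3.6984 km
Sorted: 5 (1.0978 km) < 7 (1.5920 km) < 6 (2.6477 km) < 2 (2.9130 km) < …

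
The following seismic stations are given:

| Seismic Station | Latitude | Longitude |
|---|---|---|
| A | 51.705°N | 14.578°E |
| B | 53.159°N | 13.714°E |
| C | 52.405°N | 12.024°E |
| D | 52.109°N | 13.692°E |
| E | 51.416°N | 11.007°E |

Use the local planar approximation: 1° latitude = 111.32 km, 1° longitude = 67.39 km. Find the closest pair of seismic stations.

A and D

Pairwise distances:
A–B: √((1.454·111.32)² + (-0.864·67.39)²) = √(26198.42652 + 3390.14597) = 172.013 km
A–C: √((0.700·111.32)² + (-2.554·67.39)²) = √(6072.14978 + 29623.24965) = 188.932 km
A–D: √((0.404·111.32)² + (-0.886·67.39)²) = √(2022.59591 + 3564.99033) = 74.750 km
A–E: √((-0.289·111.32)² + (-3.571·67.39)²) = √(1035.00413 + 57912.27330) = 242.791 km
B–C: √((-0.754·111.32)² + (-1.690·67.39)²) = √(7045.13123 + 12970.72710) = 141.477 km
B–D: √((-1.050·111.32)² + (-0.022·67.39)²) = √(13662.33700 + 2.19804) = 116.895 km
B–E: √((-1.743·111.32)² + (-2.707·67.39)²) = √(37647.93583 + 33278.78212) = 266.321 km
C–D: √((-0.296·111.32)² + (1.668·67.39)²) = √(1085.74995 + 12635.22574) = 117.137 km
C–E: √((-0.989·111.32)² + (-1.017·67.39)²) = √(12121.01472 + 4697.13258) = 129.685 km
D–E: √((-0.693·111.32)² + (-2.685·67.39)²) = √(5951.31400 + 32740.06165) = 196.701 km
Closest pair: A–D at 74.750 km.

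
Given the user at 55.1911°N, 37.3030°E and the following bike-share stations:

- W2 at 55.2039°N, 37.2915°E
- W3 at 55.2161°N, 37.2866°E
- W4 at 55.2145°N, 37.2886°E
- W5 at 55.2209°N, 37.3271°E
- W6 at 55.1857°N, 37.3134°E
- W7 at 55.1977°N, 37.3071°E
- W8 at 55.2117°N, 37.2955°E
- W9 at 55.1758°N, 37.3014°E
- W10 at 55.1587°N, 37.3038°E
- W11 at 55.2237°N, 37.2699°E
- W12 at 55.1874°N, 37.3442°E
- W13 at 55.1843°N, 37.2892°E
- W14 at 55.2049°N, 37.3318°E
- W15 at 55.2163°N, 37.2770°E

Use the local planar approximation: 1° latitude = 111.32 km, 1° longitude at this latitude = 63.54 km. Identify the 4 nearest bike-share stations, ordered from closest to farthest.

Distances from 55.1911°N, 37.3030°E:
W2: √((0.0128·111.32)² + (-0.0115·63.54)²) = √(2.030329 + 0.533937) = 1.6013 km
W3: √((0.0250·111.32)² + (-0.0164·63.54)²) = √(7.745089 + 1.085881) = 2.9717 km
W4: √((0.0234·111.32)² + (-0.0144·63.54)²) = √(6.785441 + 0.837181) = 2.7609 km
W5: √((0.0298·111.32)² + (0.0241·63.54)²) = √(11.004718 + 2.344923) = 3.6537 km
W6: √((-0.0054·111.32)² + (0.0104·63.54)²) = √(0.361355 + 0.436678) = 0.8933 km
W7: √((0.0066·111.32)² + (0.0041·63.54)²) = √(0.539802 + 0.067868) = 0.7795 km
W8: √((0.0206·111.32)² + (-0.0075·63.54)²) = √(5.258730 + 0.227100) = 2.3422 km
W9: √((-0.0153·111.32)² + (-0.0016·63.54)²) = √(2.900877 + 0.010336) = 1.7062 km
W10: √((-0.0324·111.32)² + (0.0008·63.54)²) = √(13.008775 + 0.002584) = 3.6071 km
W11: √((0.0326·111.32)² + (-0.0331·63.54)²) = √(13.169873 + 4.423341) = 4.1944 km
W12: √((-0.0037·111.32)² + (0.0412·63.54)²) = √(0.169648 + 6.853128) = 2.6501 km
W13: √((-0.0068·111.32)² + (-0.0138·63.54)²) = √(0.573013 + 0.768869) = 1.1584 km
W14: √((0.0138·111.32)² + (0.0288·63.54)²) = √(2.359960 + 3.348724) = 2.3893 km
W15: √((0.0252·111.32)² + (-0.0260·63.54)²) = √(7.869506 + 2.729236) = 3.2556 km
Sorted: W7 (0.7795 km) < W6 (0.8933 km) < W13 (1.1584 km) < W2 (1.6013 km) < W9 (1.7062 km) < W8 (2.3422 km) < …

W7, W6, W13, W2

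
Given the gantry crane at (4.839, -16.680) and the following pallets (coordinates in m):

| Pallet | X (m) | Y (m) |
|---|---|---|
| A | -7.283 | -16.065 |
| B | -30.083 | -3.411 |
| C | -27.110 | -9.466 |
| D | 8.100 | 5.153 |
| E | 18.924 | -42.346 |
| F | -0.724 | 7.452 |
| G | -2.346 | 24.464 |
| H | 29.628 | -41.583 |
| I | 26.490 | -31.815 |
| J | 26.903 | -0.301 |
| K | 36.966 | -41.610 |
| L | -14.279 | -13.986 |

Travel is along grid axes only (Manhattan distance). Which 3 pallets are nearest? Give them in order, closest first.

A, L, D

Distances from (4.839, -16.680):
A: 12.737 m
B: 48.191 m
C: 39.163 m
D: 25.094 m
E: 39.751 m
F: 29.695 m
G: 48.329 m
H: 49.692 m
I: 36.786 m
J: 38.443 m
K: 57.057 m
L: 21.812 m
Sorted: A (12.737 m) < L (21.812 m) < D (25.094 m) < F (29.695 m) < I (36.786 m) < …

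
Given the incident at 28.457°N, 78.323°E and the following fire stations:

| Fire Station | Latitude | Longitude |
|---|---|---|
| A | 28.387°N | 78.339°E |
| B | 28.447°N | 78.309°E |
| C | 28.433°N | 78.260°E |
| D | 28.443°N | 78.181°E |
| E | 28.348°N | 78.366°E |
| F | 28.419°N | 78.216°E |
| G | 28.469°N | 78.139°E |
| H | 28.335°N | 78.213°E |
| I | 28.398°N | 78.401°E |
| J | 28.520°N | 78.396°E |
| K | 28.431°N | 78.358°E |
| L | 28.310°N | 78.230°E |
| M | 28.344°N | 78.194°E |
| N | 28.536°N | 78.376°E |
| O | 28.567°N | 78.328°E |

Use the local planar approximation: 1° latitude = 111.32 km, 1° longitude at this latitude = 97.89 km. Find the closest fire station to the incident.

B

Distances from 28.457°N, 78.323°E:
A: √((-0.070·111.32)² + (0.016·97.89)²) = √(60.72150 + 2.45311) = 7.948 km
B: √((-0.010·111.32)² + (-0.014·97.89)²) = √(1.23921 + 1.87816) = 1.766 km
C: √((-0.024·111.32)² + (-0.063·97.89)²) = √(7.13787 + 38.03275) = 6.721 km
D: √((-0.014·111.32)² + (-0.142·97.89)²) = √(2.42886 + 193.22056) = 13.987 km
E: √((-0.109·111.32)² + (0.043·97.89)²) = √(147.23104 + 17.71795) = 12.843 km
F: √((-0.038·111.32)² + (-0.107·97.89)²) = √(17.89425 + 109.70949) = 11.296 km
G: √((0.012·111.32)² + (-0.184·97.89)²) = √(1.78447 + 324.42350) = 18.061 km
H: √((-0.122·111.32)² + (-0.110·97.89)²) = √(184.44465 + 115.94767) = 17.332 km
I: √((-0.059·111.32)² + (0.078·97.89)²) = √(43.13705 + 58.29964) = 10.072 km
J: √((0.063·111.32)² + (0.073·97.89)²) = √(49.18441 + 51.06489) = 10.012 km
K: √((-0.026·111.32)² + (0.035·97.89)²) = √(8.37709 + 11.73850) = 4.485 km
L: √((-0.147·111.32)² + (-0.093·97.89)²) = √(267.78181 + 82.87863) = 18.726 km
M: √((-0.113·111.32)² + (-0.129·97.89)²) = √(158.23527 + 159.46159) = 17.824 km
N: √((0.079·111.32)² + (0.053·97.89)²) = √(77.33936 + 26.91711) = 10.211 km
O: √((0.110·111.32)² + (0.005·97.89)²) = √(149.94492 + 0.23956) = 12.255 km
Minimum: B at 1.766 km.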